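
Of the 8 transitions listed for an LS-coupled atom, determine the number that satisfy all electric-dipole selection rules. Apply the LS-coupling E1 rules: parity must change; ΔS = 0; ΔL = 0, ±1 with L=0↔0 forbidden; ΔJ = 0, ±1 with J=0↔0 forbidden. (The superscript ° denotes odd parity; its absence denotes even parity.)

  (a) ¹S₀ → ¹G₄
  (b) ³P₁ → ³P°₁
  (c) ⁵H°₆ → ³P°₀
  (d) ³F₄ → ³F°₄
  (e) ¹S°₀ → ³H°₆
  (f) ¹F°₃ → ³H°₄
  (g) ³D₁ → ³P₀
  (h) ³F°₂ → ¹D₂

2

(a) forbidden (parity, ΔL, ΔJ fail)
(b) allowed
(c) forbidden (parity, ΔS, ΔL, ΔJ fail)
(d) allowed
(e) forbidden (parity, ΔS, ΔL, ΔJ fail)
(f) forbidden (parity, ΔS, ΔL fail)
(g) forbidden (parity fails)
(h) forbidden (ΔS fails)
Total allowed: 2 of 8.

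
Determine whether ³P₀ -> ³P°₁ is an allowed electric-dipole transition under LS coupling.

Parity must change: even → odd — satisfied.
ΔS = 0: S: 1 → 1 — satisfied.
ΔL = 0, ±1 (not L=0↔0): L: 1 → 1, ΔL = +0 — satisfied.
ΔJ = 0, ±1 (not J=0↔0): J: 0 → 1, ΔJ = +1 — satisfied.
All four E1 rules are satisfied.

allowed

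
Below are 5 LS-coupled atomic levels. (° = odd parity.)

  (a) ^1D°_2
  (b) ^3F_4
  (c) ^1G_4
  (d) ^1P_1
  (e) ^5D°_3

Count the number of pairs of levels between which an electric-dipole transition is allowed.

(a)–(b): forbidden (ΔS, ΔJ).
(a)–(c): forbidden (ΔL, ΔJ).
(a)–(d): allowed.
(a)–(e): forbidden (parity, ΔS).
(b)–(c): forbidden (parity, ΔS).
(b)–(d): forbidden (parity, ΔS, ΔL, ΔJ).
(b)–(e): forbidden (ΔS).
(c)–(d): forbidden (parity, ΔL, ΔJ).
(c)–(e): forbidden (ΔS, ΔL).
(d)–(e): forbidden (ΔS, ΔJ).
Allowed pairs: 1 of 10.

1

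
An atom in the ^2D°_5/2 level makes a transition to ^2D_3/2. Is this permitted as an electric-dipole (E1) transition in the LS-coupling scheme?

allowed

Reading off the term symbols: S 1/2→1/2, L 2→2, J 5/2→3/2, parity odd→even.
Parity must change: odd → even — ok.
ΔS = 0: S: 1/2 → 1/2 — ok.
ΔL = 0, ±1 (not L=0↔0): L: 2 → 2, ΔL = +0 — ok.
ΔJ = 0, ±1 (not J=0↔0): J: 5/2 → 3/2, ΔJ = -1 — ok.
All four E1 rules are satisfied.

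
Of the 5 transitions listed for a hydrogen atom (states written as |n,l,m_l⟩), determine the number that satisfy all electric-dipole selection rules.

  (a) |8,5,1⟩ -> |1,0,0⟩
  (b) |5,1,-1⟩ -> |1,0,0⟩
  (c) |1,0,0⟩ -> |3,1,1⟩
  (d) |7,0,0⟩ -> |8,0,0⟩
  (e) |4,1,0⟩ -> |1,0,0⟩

3

(a) forbidden — Δl = -5 (E1 requires Δl = ±1)
(b) allowed
(c) allowed
(d) forbidden — Δl = +0 (E1 requires Δl = ±1)
(e) allowed
Total allowed: 3 of 5.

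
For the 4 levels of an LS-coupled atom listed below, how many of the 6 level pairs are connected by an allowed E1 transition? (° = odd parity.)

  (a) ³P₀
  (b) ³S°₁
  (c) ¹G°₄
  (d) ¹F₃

2

(a)–(b): allowed.
(a)–(c): forbidden (ΔS, ΔL, ΔJ).
(a)–(d): forbidden (parity, ΔS, ΔL, ΔJ).
(b)–(c): forbidden (parity, ΔS, ΔL, ΔJ).
(b)–(d): forbidden (ΔS, ΔL, ΔJ).
(c)–(d): allowed.
Allowed pairs: 2 of 6.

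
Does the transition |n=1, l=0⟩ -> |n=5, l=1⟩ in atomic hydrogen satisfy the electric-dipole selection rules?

allowed

Δl = 1 − 0 = +1; the E1 rule Δl = ±1 is passes.
All E1 selection rules are satisfied.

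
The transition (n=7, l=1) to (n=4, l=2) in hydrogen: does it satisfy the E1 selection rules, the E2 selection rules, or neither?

Δl = 2 − 1 = +1; l_i + l_f = 3.
E1 (Δl = ±1): satisfied.
E2 (Δl = 0,±2, l_i+l_f ≥ 2): not satisfied.

E1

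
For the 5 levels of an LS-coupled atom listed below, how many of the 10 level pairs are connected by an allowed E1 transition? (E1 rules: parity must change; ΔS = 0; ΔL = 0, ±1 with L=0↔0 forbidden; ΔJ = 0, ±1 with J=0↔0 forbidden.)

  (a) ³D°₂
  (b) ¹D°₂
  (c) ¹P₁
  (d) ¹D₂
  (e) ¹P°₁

4

(a)–(b): forbidden (parity, ΔS).
(a)–(c): forbidden (ΔS).
(a)–(d): forbidden (ΔS).
(a)–(e): forbidden (parity, ΔS).
(b)–(c): allowed.
(b)–(d): allowed.
(b)–(e): forbidden (parity).
(c)–(d): forbidden (parity).
(c)–(e): allowed.
(d)–(e): allowed.
Allowed pairs: 4 of 10.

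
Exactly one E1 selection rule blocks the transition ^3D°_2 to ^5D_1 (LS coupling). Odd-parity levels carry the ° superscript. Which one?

Initial level: S=1, L=2, J=2, parity odd. Final level: S=2, L=2, J=1, parity even.
Parity must change: odd → even — ✓.
ΔS = 0: S: 1 → 2 — ✗.
ΔL = 0, ±1 (not L=0↔0): L: 2 → 2, ΔL = +0 — ✓.
ΔJ = 0, ±1 (not J=0↔0): J: 2 → 1, ΔJ = -1 — ✓.

the ΔS = 0 rule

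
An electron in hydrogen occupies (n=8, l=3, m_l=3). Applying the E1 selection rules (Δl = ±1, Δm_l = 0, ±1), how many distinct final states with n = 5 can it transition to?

4

E1 requires Δl = ±1, so l_f ∈ {2, 4}; with 0 ≤ l_f ≤ n_f−1 = 4, the allowed l_f values are {2, 4}.
For l_f = 2: m_f ∈ {m_i−1, m_i, m_i+1} ∩ [−2, 2] = {2} → 1 state.
For l_f = 4: m_f ∈ {m_i−1, m_i, m_i+1} ∩ [−4, 4] = {2, 3, 4} → 3 states.
Total: 4.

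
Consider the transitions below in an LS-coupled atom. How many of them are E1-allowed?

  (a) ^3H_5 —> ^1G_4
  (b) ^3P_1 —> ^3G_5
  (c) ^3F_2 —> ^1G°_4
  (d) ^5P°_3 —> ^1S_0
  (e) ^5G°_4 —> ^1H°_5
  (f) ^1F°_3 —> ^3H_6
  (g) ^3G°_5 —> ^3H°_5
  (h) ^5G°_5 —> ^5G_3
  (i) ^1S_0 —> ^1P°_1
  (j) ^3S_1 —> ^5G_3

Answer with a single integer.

1

(a) forbidden (parity, ΔS fail)
(b) forbidden (parity, ΔL, ΔJ fail)
(c) forbidden (ΔS, ΔJ fail)
(d) forbidden (ΔS, ΔJ fail)
(e) forbidden (parity, ΔS fail)
(f) forbidden (ΔS, ΔL, ΔJ fail)
(g) forbidden (parity fails)
(h) forbidden (ΔJ fails)
(i) allowed
(j) forbidden (parity, ΔS, ΔL, ΔJ fail)
Total allowed: 1 of 10.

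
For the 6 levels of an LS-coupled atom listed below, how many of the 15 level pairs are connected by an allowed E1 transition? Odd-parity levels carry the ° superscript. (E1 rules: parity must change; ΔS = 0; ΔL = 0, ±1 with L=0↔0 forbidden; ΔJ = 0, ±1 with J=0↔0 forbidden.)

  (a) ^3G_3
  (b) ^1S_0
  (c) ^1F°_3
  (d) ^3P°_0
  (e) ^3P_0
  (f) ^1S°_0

(a)–(b): forbidden (parity, ΔS, ΔL, ΔJ).
(a)–(c): forbidden (ΔS).
(a)–(d): forbidden (ΔL, ΔJ).
(a)–(e): forbidden (parity, ΔL, ΔJ).
(a)–(f): forbidden (ΔS, ΔL, ΔJ).
(b)–(c): forbidden (ΔL, ΔJ).
(b)–(d): forbidden (ΔS, ΔJ).
(b)–(e): forbidden (parity, ΔS, ΔJ).
(b)–(f): forbidden (ΔL, ΔJ).
(c)–(d): forbidden (parity, ΔS, ΔL, ΔJ).
(c)–(e): forbidden (ΔS, ΔL, ΔJ).
(c)–(f): forbidden (parity, ΔL, ΔJ).
(d)–(e): forbidden (ΔJ).
(d)–(f): forbidden (parity, ΔS, ΔJ).
(e)–(f): forbidden (ΔS, ΔJ).
Allowed pairs: 0 of 15.

0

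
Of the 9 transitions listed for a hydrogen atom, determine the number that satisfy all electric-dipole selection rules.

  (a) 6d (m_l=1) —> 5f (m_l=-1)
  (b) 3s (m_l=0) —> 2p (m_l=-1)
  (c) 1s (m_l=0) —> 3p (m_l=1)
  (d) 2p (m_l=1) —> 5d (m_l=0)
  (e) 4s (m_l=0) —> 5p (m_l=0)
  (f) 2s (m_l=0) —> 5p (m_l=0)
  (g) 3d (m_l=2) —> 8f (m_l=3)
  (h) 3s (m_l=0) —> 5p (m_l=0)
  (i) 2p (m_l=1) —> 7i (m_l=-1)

(a) forbidden — Δm_l = -2 (E1 requires Δm_l = 0, ±1)
(b) allowed
(c) allowed
(d) allowed
(e) allowed
(f) allowed
(g) allowed
(h) allowed
(i) forbidden — Δl = +5 (E1 requires Δl = ±1); Δm_l = -2 (E1 requires Δm_l = 0, ±1)
Total allowed: 7 of 9.

7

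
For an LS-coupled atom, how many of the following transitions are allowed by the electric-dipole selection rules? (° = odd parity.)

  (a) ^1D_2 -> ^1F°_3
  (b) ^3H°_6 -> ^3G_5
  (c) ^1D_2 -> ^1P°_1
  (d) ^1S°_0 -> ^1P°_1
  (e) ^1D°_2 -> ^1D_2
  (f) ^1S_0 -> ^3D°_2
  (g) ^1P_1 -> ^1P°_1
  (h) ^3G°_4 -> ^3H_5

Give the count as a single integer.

6

(a) allowed
(b) allowed
(c) allowed
(d) forbidden (parity fails)
(e) allowed
(f) forbidden (ΔS, ΔL, ΔJ fail)
(g) allowed
(h) allowed
Total allowed: 6 of 8.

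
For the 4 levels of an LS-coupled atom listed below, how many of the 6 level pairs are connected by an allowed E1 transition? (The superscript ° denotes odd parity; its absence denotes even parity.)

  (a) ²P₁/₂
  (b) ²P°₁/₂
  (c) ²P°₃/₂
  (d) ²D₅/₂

(a)–(b): allowed.
(a)–(c): allowed.
(a)–(d): forbidden (parity, ΔJ).
(b)–(c): forbidden (parity).
(b)–(d): forbidden (ΔJ).
(c)–(d): allowed.
Allowed pairs: 3 of 6.

3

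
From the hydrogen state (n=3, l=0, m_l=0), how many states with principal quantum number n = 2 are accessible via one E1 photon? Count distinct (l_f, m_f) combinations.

3

E1 requires Δl = ±1, so l_f ∈ {-1, 1}; with 0 ≤ l_f ≤ n_f−1 = 1, the allowed l_f values are {1}.
For l_f = 1: m_f ∈ {m_i−1, m_i, m_i+1} ∩ [−1, 1] = {-1, 0, 1} → 3 states.
Total: 3.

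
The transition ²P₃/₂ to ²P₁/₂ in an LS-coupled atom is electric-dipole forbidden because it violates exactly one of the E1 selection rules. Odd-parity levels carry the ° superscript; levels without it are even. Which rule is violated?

parity

Parity must change: even → even — violated.
ΔS = 0: S: 1/2 → 1/2 — satisfied.
ΔL = 0, ±1 (not L=0↔0): L: 1 → 1, ΔL = +0 — satisfied.
ΔJ = 0, ±1 (not J=0↔0): J: 3/2 → 1/2, ΔJ = -1 — satisfied.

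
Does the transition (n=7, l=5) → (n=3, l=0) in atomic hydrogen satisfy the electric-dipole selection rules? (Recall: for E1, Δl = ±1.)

Δl = 0 − 5 = -5; the E1 rule Δl = ±1 is ✗.
The transition is electric-dipole forbidden.

forbidden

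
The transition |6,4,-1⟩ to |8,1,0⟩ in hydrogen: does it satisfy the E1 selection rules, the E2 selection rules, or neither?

Δl = 1 − 4 = -3; l_i + l_f = 5.
Δm_l = +1.
E1 (Δl = ±1, |Δm_l| ≤ 1): not satisfied.
E2 (Δl = 0,±2, l_i+l_f ≥ 2, |Δm_l| ≤ 2): not satisfied.

neither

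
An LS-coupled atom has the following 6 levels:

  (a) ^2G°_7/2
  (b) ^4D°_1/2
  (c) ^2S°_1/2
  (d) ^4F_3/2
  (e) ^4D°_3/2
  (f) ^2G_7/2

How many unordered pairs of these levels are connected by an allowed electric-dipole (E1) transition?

(a)–(b): forbidden (parity, ΔS, ΔL, ΔJ).
(a)–(c): forbidden (parity, ΔL, ΔJ).
(a)–(d): forbidden (ΔS, ΔJ).
(a)–(e): forbidden (parity, ΔS, ΔL, ΔJ).
(a)–(f): allowed.
(b)–(c): forbidden (parity, ΔS, ΔL).
(b)–(d): allowed.
(b)–(e): forbidden (parity).
(b)–(f): forbidden (ΔS, ΔL, ΔJ).
(c)–(d): forbidden (ΔS, ΔL).
(c)–(e): forbidden (parity, ΔS, ΔL).
(c)–(f): forbidden (ΔL, ΔJ).
(d)–(e): allowed.
(d)–(f): forbidden (parity, ΔS, ΔJ).
(e)–(f): forbidden (ΔS, ΔL, ΔJ).
Allowed pairs: 3 of 15.

3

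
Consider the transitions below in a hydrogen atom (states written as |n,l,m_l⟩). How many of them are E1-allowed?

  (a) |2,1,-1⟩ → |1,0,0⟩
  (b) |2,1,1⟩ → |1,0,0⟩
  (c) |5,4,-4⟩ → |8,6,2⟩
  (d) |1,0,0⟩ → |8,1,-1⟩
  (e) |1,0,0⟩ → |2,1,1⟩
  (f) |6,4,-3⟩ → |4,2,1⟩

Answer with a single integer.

4

(a) allowed
(b) allowed
(c) forbidden — Δl = +2 (E1 requires Δl = ±1); Δm_l = +6 (E1 requires Δm_l = 0, ±1)
(d) allowed
(e) allowed
(f) forbidden — Δl = -2 (E1 requires Δl = ±1); Δm_l = +4 (E1 requires Δm_l = 0, ±1)
Total allowed: 4 of 6.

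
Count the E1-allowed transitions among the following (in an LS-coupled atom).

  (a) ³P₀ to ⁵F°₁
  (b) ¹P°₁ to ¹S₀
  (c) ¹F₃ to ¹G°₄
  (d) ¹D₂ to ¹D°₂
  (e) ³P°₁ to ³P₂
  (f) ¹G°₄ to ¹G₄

(a) forbidden (ΔS, ΔL fail)
(b) allowed
(c) allowed
(d) allowed
(e) allowed
(f) allowed
Total allowed: 5 of 6.

5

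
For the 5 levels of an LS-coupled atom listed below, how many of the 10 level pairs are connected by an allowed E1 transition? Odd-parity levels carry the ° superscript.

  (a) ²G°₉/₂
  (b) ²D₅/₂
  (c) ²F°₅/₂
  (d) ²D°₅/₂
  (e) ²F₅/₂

(a)–(b): forbidden (ΔL, ΔJ).
(a)–(c): forbidden (parity, ΔJ).
(a)–(d): forbidden (parity, ΔL, ΔJ).
(a)–(e): forbidden (ΔJ).
(b)–(c): allowed.
(b)–(d): allowed.
(b)–(e): forbidden (parity).
(c)–(d): forbidden (parity).
(c)–(e): allowed.
(d)–(e): allowed.
Allowed pairs: 4 of 10.

4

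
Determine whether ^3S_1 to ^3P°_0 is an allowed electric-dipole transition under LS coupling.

Initial level: S=1, L=0, J=1, parity even. Final level: S=1, L=1, J=0, parity odd.
Parity must change: even → odd — passes.
ΔS = 0: S: 1 → 1 — passes.
ΔL = 0, ±1 (not L=0↔0): L: 0 → 1, ΔL = +1 — passes.
ΔJ = 0, ±1 (not J=0↔0): J: 1 → 0, ΔJ = -1 — passes.
All four E1 rules are satisfied.

allowed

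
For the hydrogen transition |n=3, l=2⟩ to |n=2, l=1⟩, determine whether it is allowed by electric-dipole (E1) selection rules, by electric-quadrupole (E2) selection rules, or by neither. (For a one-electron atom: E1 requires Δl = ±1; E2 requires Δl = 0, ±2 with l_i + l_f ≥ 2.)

E1

Δl = 1 − 2 = -1; l_i + l_f = 3.
E1 (Δl = ±1): satisfied.
E2 (Δl = 0,±2, l_i+l_f ≥ 2): not satisfied.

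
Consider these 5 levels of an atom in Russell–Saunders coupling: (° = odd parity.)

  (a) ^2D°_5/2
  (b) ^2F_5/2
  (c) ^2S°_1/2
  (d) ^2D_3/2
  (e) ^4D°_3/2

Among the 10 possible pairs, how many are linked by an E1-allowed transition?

2

(a)–(b): allowed.
(a)–(c): forbidden (parity, ΔL, ΔJ).
(a)–(d): allowed.
(a)–(e): forbidden (parity, ΔS).
(b)–(c): forbidden (ΔL, ΔJ).
(b)–(d): forbidden (parity).
(b)–(e): forbidden (ΔS).
(c)–(d): forbidden (ΔL).
(c)–(e): forbidden (parity, ΔS, ΔL).
(d)–(e): forbidden (ΔS).
Allowed pairs: 2 of 10.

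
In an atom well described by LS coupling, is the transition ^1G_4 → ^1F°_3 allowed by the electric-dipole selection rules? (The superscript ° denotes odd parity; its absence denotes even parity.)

allowed

Reading off the term symbols: S 0→0, L 4→3, J 4→3, parity even→odd.
Parity must change: even → odd — ✓.
ΔS = 0: S: 0 → 0 — ✓.
ΔL = 0, ±1 (not L=0↔0): L: 4 → 3, ΔL = -1 — ✓.
ΔJ = 0, ±1 (not J=0↔0): J: 4 → 3, ΔJ = -1 — ✓.
All four E1 rules are satisfied.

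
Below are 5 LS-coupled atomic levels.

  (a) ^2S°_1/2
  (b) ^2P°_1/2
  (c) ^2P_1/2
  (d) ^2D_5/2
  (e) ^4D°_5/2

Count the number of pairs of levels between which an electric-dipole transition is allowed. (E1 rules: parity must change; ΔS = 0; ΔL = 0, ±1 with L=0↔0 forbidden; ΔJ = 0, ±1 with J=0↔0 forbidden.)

(a)–(b): forbidden (parity).
(a)–(c): allowed.
(a)–(d): forbidden (ΔL, ΔJ).
(a)–(e): forbidden (parity, ΔS, ΔL, ΔJ).
(b)–(c): allowed.
(b)–(d): forbidden (ΔJ).
(b)–(e): forbidden (parity, ΔS, ΔJ).
(c)–(d): forbidden (parity, ΔJ).
(c)–(e): forbidden (ΔS, ΔJ).
(d)–(e): forbidden (ΔS).
Allowed pairs: 2 of 10.

2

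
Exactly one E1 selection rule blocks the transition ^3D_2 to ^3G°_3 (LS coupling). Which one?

the ΔL = 0, ±1 rule

Initial level: S=1, L=2, J=2, parity even. Final level: S=1, L=4, J=3, parity odd.
ΔL = 0, ±1 (not L=0↔0): L: 2 → 4, ΔL = +2 — fails.
Parity must change: even → odd — passes.
ΔS = 0: S: 1 → 1 — passes.
ΔJ = 0, ±1 (not J=0↔0): J: 2 → 3, ΔJ = +1 — passes.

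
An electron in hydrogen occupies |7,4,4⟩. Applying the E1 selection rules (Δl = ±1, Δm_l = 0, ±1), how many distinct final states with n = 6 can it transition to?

E1 requires Δl = ±1, so l_f ∈ {3, 5}; with 0 ≤ l_f ≤ n_f−1 = 5, the allowed l_f values are {3, 5}.
For l_f = 3: m_f ∈ {m_i−1, m_i, m_i+1} ∩ [−3, 3] = {3} → 1 state.
For l_f = 5: m_f ∈ {m_i−1, m_i, m_i+1} ∩ [−5, 5] = {3, 4, 5} → 3 states.
Total: 4.

4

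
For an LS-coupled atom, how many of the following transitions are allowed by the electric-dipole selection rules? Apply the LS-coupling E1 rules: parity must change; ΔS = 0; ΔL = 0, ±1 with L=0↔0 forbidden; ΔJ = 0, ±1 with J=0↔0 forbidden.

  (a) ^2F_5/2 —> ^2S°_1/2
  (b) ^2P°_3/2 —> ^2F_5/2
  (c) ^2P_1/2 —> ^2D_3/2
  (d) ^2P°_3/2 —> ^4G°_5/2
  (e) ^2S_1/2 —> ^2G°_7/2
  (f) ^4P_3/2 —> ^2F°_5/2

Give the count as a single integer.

0

(a) forbidden (ΔL, ΔJ fail)
(b) forbidden (ΔL fails)
(c) forbidden (parity fails)
(d) forbidden (parity, ΔS, ΔL fail)
(e) forbidden (ΔL, ΔJ fail)
(f) forbidden (ΔS, ΔL fail)
Total allowed: 0 of 6.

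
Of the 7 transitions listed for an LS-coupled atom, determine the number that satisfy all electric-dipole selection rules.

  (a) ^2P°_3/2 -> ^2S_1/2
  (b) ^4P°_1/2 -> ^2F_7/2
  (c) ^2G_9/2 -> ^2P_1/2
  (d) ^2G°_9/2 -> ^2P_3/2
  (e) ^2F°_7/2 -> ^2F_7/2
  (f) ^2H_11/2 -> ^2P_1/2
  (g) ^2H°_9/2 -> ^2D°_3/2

2

(a) allowed
(b) forbidden (ΔS, ΔL, ΔJ fail)
(c) forbidden (parity, ΔL, ΔJ fail)
(d) forbidden (ΔL, ΔJ fail)
(e) allowed
(f) forbidden (parity, ΔL, ΔJ fail)
(g) forbidden (parity, ΔL, ΔJ fail)
Total allowed: 2 of 7.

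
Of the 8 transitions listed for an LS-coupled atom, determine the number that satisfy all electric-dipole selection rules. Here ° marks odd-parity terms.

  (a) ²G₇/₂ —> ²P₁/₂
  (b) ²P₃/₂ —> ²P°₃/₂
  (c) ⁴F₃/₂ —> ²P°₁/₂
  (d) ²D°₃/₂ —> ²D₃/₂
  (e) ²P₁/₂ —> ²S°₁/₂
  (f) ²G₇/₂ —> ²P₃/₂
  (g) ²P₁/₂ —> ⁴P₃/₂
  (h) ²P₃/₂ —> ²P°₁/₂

4

(a) forbidden (parity, ΔL, ΔJ fail)
(b) allowed
(c) forbidden (ΔS, ΔL fail)
(d) allowed
(e) allowed
(f) forbidden (parity, ΔL, ΔJ fail)
(g) forbidden (parity, ΔS fail)
(h) allowed
Total allowed: 4 of 8.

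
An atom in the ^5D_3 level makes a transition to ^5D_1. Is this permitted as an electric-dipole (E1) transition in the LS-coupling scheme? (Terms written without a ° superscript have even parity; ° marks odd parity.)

Initial level: S=2, L=2, J=3, parity even. Final level: S=2, L=2, J=1, parity even.
Parity must change: even → even — fails.
ΔS = 0: S: 2 → 2 — ok.
ΔL = 0, ±1 (not L=0↔0): L: 2 → 2, ΔL = +0 — ok.
ΔJ = 0, ±1 (not J=0↔0): J: 3 → 1, ΔJ = -2 — fails.
Rule(s) violated: parity, ΔJ.

forbidden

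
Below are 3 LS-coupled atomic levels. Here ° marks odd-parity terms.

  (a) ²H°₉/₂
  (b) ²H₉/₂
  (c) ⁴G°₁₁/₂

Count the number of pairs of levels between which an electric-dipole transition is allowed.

1

(a)–(b): allowed.
(a)–(c): forbidden (parity, ΔS).
(b)–(c): forbidden (ΔS).
Allowed pairs: 1 of 3.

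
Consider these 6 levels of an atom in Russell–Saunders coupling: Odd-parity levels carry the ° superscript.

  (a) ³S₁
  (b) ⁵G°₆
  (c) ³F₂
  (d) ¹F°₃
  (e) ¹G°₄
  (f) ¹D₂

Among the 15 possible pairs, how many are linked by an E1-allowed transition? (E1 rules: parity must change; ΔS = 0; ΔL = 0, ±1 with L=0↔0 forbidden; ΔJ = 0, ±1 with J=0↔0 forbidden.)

1

(a)–(b): forbidden (ΔS, ΔL, ΔJ).
(a)–(c): forbidden (parity, ΔL).
(a)–(d): forbidden (ΔS, ΔL, ΔJ).
(a)–(e): forbidden (ΔS, ΔL, ΔJ).
(a)–(f): forbidden (parity, ΔS, ΔL).
(b)–(c): forbidden (ΔS, ΔJ).
(b)–(d): forbidden (parity, ΔS, ΔJ).
(b)–(e): forbidden (parity, ΔS, ΔJ).
(b)–(f): forbidden (ΔS, ΔL, ΔJ).
(c)–(d): forbidden (ΔS).
(c)–(e): forbidden (ΔS, ΔJ).
(c)–(f): forbidden (parity, ΔS).
(d)–(e): forbidden (parity).
(d)–(f): allowed.
(e)–(f): forbidden (ΔL, ΔJ).
Allowed pairs: 1 of 15.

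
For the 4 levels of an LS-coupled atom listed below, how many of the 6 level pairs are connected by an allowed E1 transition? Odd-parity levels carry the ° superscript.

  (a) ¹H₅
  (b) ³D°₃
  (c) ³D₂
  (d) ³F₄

2

(a)–(b): forbidden (ΔS, ΔL, ΔJ).
(a)–(c): forbidden (parity, ΔS, ΔL, ΔJ).
(a)–(d): forbidden (parity, ΔS, ΔL).
(b)–(c): allowed.
(b)–(d): allowed.
(c)–(d): forbidden (parity, ΔJ).
Allowed pairs: 2 of 6.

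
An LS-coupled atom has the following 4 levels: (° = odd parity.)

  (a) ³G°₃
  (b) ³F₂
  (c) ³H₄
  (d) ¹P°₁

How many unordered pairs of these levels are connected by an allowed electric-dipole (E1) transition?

2

(a)–(b): allowed.
(a)–(c): allowed.
(a)–(d): forbidden (parity, ΔS, ΔL, ΔJ).
(b)–(c): forbidden (parity, ΔL, ΔJ).
(b)–(d): forbidden (ΔS, ΔL).
(c)–(d): forbidden (ΔS, ΔL, ΔJ).
Allowed pairs: 2 of 6.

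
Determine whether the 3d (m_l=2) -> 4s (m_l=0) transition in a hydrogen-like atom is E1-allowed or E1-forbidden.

Initial l = 2, final l = 0, so Δl = -2. E1 requires Δl = ±1: ✗.
m_l: 2 → 0 (Δm_l = -2). |Δm_l| ≤ 1 ✗.
The transition is electric-dipole forbidden.

forbidden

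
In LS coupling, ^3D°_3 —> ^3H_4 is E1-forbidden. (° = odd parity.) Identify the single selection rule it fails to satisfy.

Initial level: S=1, L=2, J=3, parity odd. Final level: S=1, L=5, J=4, parity even.
ΔS = 0: S: 1 → 1 — ✓.
Parity must change: odd → even — ✓.
ΔL = 0, ±1 (not L=0↔0): L: 2 → 5, ΔL = +3 — ✗.
ΔJ = 0, ±1 (not J=0↔0): J: 3 → 4, ΔJ = +1 — ✓.

the ΔL = 0, ±1 rule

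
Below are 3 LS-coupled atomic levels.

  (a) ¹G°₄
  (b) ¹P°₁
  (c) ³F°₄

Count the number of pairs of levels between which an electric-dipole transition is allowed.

0

(a)–(b): forbidden (parity, ΔL, ΔJ).
(a)–(c): forbidden (parity, ΔS).
(b)–(c): forbidden (parity, ΔS, ΔL, ΔJ).
Allowed pairs: 0 of 3.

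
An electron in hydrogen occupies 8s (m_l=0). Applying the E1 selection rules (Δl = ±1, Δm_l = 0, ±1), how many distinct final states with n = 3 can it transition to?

3

E1 requires Δl = ±1, so l_f ∈ {-1, 1}; with 0 ≤ l_f ≤ n_f−1 = 2, the allowed l_f values are {1}.
For l_f = 1: m_f ∈ {m_i−1, m_i, m_i+1} ∩ [−1, 1] = {-1, 0, 1} → 3 states.
Total: 3.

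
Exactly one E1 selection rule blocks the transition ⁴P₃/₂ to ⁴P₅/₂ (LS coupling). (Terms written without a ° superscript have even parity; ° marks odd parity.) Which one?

ΔS = 0: S: 3/2 → 3/2 — passes.
ΔL = 0, ±1 (not L=0↔0): L: 1 → 1, ΔL = +0 — passes.
Parity must change: even → even — fails.
ΔJ = 0, ±1 (not J=0↔0): J: 3/2 → 5/2, ΔJ = +1 — passes.

parity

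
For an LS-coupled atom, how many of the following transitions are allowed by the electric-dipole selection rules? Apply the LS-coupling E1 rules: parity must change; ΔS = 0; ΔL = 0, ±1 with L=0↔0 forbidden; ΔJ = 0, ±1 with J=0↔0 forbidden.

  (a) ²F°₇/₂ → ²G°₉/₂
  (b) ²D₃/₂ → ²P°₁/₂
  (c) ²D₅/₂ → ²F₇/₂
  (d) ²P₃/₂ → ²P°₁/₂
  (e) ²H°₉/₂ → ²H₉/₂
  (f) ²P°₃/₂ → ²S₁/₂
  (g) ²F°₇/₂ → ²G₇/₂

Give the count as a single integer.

(a) forbidden (parity fails)
(b) allowed
(c) forbidden (parity fails)
(d) allowed
(e) allowed
(f) allowed
(g) allowed
Total allowed: 5 of 7.

5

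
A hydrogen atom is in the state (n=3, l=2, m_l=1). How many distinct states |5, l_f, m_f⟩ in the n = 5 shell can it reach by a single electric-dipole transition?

5

E1 requires Δl = ±1, so l_f ∈ {1, 3}; with 0 ≤ l_f ≤ n_f−1 = 4, the allowed l_f values are {1, 3}.
For l_f = 1: m_f ∈ {m_i−1, m_i, m_i+1} ∩ [−1, 1] = {0, 1} → 2 states.
For l_f = 3: m_f ∈ {m_i−1, m_i, m_i+1} ∩ [−3, 3] = {0, 1, 2} → 3 states.
Total: 5.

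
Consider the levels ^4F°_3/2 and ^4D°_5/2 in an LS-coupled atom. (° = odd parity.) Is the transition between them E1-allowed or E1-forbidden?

Reading off the term symbols: S 3/2→3/2, L 3→2, J 3/2→5/2, parity odd→odd.
ΔL = 0, ±1 (not L=0↔0): L: 3 → 2, ΔL = -1 — passes.
ΔS = 0: S: 3/2 → 3/2 — passes.
ΔJ = 0, ±1 (not J=0↔0): J: 3/2 → 5/2, ΔJ = +1 — passes.
Parity must change: odd → odd — fails.
Rule(s) violated: parity.

forbidden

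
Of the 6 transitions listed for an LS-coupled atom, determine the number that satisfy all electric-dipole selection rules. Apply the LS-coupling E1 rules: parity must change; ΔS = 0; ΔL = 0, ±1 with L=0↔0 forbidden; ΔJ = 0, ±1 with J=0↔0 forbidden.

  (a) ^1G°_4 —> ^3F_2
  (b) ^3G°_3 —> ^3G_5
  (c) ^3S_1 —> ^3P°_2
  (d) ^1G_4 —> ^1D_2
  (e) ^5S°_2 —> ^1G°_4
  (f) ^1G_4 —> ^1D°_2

(a) forbidden (ΔS, ΔJ fail)
(b) forbidden (ΔJ fails)
(c) allowed
(d) forbidden (parity, ΔL, ΔJ fail)
(e) forbidden (parity, ΔS, ΔL, ΔJ fail)
(f) forbidden (ΔL, ΔJ fail)
Total allowed: 1 of 6.

1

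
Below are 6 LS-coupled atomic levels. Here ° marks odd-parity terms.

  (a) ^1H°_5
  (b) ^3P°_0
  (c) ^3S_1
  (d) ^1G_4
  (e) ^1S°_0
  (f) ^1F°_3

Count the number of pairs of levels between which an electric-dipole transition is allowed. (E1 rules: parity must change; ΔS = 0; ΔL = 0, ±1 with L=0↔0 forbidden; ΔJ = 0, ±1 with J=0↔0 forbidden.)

3

(a)–(b): forbidden (parity, ΔS, ΔL, ΔJ).
(a)–(c): forbidden (ΔS, ΔL, ΔJ).
(a)–(d): allowed.
(a)–(e): forbidden (parity, ΔL, ΔJ).
(a)–(f): forbidden (parity, ΔL, ΔJ).
(b)–(c): allowed.
(b)–(d): forbidden (ΔS, ΔL, ΔJ).
(b)–(e): forbidden (parity, ΔS, ΔJ).
(b)–(f): forbidden (parity, ΔS, ΔL, ΔJ).
(c)–(d): forbidden (parity, ΔS, ΔL, ΔJ).
(c)–(e): forbidden (ΔS, ΔL).
(c)–(f): forbidden (ΔS, ΔL, ΔJ).
(d)–(e): forbidden (ΔL, ΔJ).
(d)–(f): allowed.
(e)–(f): forbidden (parity, ΔL, ΔJ).
Allowed pairs: 3 of 15.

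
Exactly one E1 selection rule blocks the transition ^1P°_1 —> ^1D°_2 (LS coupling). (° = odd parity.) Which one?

parity

Initial level: S=0, L=1, J=1, parity odd. Final level: S=0, L=2, J=2, parity odd.
ΔL = 0, ±1 (not L=0↔0): L: 1 → 2, ΔL = +1 — passes.
ΔS = 0: S: 0 → 0 — passes.
ΔJ = 0, ±1 (not J=0↔0): J: 1 → 2, ΔJ = +1 — passes.
Parity must change: odd → odd — fails.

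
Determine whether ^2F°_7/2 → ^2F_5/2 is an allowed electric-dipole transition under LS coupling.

Initial level: S=1/2, L=3, J=7/2, parity odd. Final level: S=1/2, L=3, J=5/2, parity even.
ΔJ = 0, ±1 (not J=0↔0): J: 7/2 → 5/2, ΔJ = -1 — ok.
Parity must change: odd → even — ok.
ΔS = 0: S: 1/2 → 1/2 — ok.
ΔL = 0, ±1 (not L=0↔0): L: 3 → 3, ΔL = +0 — ok.
All four E1 rules are satisfied.

allowed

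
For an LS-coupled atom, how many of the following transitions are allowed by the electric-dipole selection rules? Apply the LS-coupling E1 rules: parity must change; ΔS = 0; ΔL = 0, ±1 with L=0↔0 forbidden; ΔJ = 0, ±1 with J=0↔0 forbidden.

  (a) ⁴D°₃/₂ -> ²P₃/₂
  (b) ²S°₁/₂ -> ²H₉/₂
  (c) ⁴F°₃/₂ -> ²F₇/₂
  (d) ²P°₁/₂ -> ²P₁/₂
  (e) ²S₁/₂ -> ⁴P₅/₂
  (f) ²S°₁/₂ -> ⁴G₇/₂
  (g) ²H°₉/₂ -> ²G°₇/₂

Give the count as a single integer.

(a) forbidden (ΔS fails)
(b) forbidden (ΔL, ΔJ fail)
(c) forbidden (ΔS, ΔJ fail)
(d) allowed
(e) forbidden (parity, ΔS, ΔJ fail)
(f) forbidden (ΔS, ΔL, ΔJ fail)
(g) forbidden (parity fails)
Total allowed: 1 of 7.

1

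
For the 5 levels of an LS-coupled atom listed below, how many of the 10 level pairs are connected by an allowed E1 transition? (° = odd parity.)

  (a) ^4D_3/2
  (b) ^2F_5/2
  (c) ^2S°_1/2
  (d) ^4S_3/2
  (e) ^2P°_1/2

0

(a)–(b): forbidden (parity, ΔS).
(a)–(c): forbidden (ΔS, ΔL).
(a)–(d): forbidden (parity, ΔL).
(a)–(e): forbidden (ΔS).
(b)–(c): forbidden (ΔL, ΔJ).
(b)–(d): forbidden (parity, ΔS, ΔL).
(b)–(e): forbidden (ΔL, ΔJ).
(c)–(d): forbidden (ΔS, ΔL).
(c)–(e): forbidden (parity).
(d)–(e): forbidden (ΔS).
Allowed pairs: 0 of 10.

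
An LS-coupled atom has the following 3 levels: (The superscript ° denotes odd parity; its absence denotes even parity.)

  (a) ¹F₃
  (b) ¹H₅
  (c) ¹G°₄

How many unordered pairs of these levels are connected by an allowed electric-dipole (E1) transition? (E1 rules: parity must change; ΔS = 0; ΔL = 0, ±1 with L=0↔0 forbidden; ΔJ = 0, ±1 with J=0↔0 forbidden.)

2

(a)–(b): forbidden (parity, ΔL, ΔJ).
(a)–(c): allowed.
(b)–(c): allowed.
Allowed pairs: 2 of 3.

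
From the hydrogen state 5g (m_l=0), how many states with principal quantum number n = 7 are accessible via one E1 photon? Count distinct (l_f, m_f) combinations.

6

E1 requires Δl = ±1, so l_f ∈ {3, 5}; with 0 ≤ l_f ≤ n_f−1 = 6, the allowed l_f values are {3, 5}.
For l_f = 3: m_f ∈ {m_i−1, m_i, m_i+1} ∩ [−3, 3] = {-1, 0, 1} → 3 states.
For l_f = 5: m_f ∈ {m_i−1, m_i, m_i+1} ∩ [−5, 5] = {-1, 0, 1} → 3 states.
Total: 6.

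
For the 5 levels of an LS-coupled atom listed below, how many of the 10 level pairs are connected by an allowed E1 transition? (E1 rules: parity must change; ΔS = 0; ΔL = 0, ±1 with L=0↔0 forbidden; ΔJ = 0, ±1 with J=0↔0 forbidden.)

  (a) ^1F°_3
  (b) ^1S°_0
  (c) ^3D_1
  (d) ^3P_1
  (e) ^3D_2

0

(a)–(b): forbidden (parity, ΔL, ΔJ).
(a)–(c): forbidden (ΔS, ΔJ).
(a)–(d): forbidden (ΔS, ΔL, ΔJ).
(a)–(e): forbidden (ΔS).
(b)–(c): forbidden (ΔS, ΔL).
(b)–(d): forbidden (ΔS).
(b)–(e): forbidden (ΔS, ΔL, ΔJ).
(c)–(d): forbidden (parity).
(c)–(e): forbidden (parity).
(d)–(e): forbidden (parity).
Allowed pairs: 0 of 10.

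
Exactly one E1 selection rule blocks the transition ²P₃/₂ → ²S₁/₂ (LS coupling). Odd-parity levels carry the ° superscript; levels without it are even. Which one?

parity

Initial level: S=1/2, L=1, J=3/2, parity even. Final level: S=1/2, L=0, J=1/2, parity even.
Parity must change: even → even — fails.
ΔS = 0: S: 1/2 → 1/2 — ok.
ΔL = 0, ±1 (not L=0↔0): L: 1 → 0, ΔL = -1 — ok.
ΔJ = 0, ±1 (not J=0↔0): J: 3/2 → 1/2, ΔJ = -1 — ok.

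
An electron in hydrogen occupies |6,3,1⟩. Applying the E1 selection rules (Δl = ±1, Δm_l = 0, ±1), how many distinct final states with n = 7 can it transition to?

6

E1 requires Δl = ±1, so l_f ∈ {2, 4}; with 0 ≤ l_f ≤ n_f−1 = 6, the allowed l_f values are {2, 4}.
For l_f = 2: m_f ∈ {m_i−1, m_i, m_i+1} ∩ [−2, 2] = {0, 1, 2} → 3 states.
For l_f = 4: m_f ∈ {m_i−1, m_i, m_i+1} ∩ [−4, 4] = {0, 1, 2} → 3 states.
Total: 6.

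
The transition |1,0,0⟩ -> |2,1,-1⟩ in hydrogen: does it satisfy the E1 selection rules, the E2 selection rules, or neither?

Δl = 1 − 0 = +1; l_i + l_f = 1.
Δm_l = -1.
E1 (Δl = ±1, |Δm_l| ≤ 1): satisfied.
E2 (Δl = 0,±2, l_i+l_f ≥ 2, |Δm_l| ≤ 2): not satisfied.

E1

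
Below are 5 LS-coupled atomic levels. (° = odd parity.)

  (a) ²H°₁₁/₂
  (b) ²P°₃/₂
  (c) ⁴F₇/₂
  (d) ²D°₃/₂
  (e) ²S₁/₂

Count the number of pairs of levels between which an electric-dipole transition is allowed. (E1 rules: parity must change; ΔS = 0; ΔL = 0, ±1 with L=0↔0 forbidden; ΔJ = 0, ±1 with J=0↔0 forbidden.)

(a)–(b): forbidden (parity, ΔL, ΔJ).
(a)–(c): forbidden (ΔS, ΔL, ΔJ).
(a)–(d): forbidden (parity, ΔL, ΔJ).
(a)–(e): forbidden (ΔL, ΔJ).
(b)–(c): forbidden (ΔS, ΔL, ΔJ).
(b)–(d): forbidden (parity).
(b)–(e): allowed.
(c)–(d): forbidden (ΔS, ΔJ).
(c)–(e): forbidden (parity, ΔS, ΔL, ΔJ).
(d)–(e): forbidden (ΔL).
Allowed pairs: 1 of 10.

1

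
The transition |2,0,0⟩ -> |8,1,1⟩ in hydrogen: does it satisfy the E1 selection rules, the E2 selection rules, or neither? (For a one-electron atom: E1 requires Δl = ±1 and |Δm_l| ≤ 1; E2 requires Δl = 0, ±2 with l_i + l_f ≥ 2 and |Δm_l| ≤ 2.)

E1

Δl = 1 − 0 = +1; l_i + l_f = 1.
Δm_l = +1.
E1 (Δl = ±1, |Δm_l| ≤ 1): satisfied.
E2 (Δl = 0,±2, l_i+l_f ≥ 2, |Δm_l| ≤ 2): not satisfied.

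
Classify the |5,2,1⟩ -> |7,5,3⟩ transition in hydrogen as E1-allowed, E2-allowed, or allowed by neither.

Δl = 5 − 2 = +3; l_i + l_f = 7.
Δm_l = +2.
E1 (Δl = ±1, |Δm_l| ≤ 1): not satisfied.
E2 (Δl = 0,±2, l_i+l_f ≥ 2, |Δm_l| ≤ 2): not satisfied.

neither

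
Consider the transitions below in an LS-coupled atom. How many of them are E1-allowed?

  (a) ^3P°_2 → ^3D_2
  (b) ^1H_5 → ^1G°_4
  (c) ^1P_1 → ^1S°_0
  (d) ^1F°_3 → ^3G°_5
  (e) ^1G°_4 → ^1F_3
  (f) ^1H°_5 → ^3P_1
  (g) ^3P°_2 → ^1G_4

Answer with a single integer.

4

(a) allowed
(b) allowed
(c) allowed
(d) forbidden (parity, ΔS, ΔJ fail)
(e) allowed
(f) forbidden (ΔS, ΔL, ΔJ fail)
(g) forbidden (ΔS, ΔL, ΔJ fail)
Total allowed: 4 of 7.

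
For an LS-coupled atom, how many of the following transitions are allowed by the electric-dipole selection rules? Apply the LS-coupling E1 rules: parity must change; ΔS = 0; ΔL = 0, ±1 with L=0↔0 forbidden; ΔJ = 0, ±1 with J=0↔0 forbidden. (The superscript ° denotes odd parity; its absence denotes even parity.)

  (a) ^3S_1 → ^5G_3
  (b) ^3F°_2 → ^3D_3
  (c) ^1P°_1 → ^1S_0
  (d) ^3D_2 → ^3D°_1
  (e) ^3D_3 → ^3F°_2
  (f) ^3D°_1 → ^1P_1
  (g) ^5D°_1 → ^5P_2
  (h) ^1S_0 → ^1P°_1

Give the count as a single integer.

(a) forbidden (parity, ΔS, ΔL, ΔJ fail)
(b) allowed
(c) allowed
(d) allowed
(e) allowed
(f) forbidden (ΔS fails)
(g) allowed
(h) allowed
Total allowed: 6 of 8.

6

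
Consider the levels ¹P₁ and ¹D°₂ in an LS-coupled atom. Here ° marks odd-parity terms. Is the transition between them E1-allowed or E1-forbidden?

ΔJ = 0, ±1 (not J=0↔0): J: 1 → 2, ΔJ = +1 — ok.
ΔS = 0: S: 0 → 0 — ok.
ΔL = 0, ±1 (not L=0↔0): L: 1 → 2, ΔL = +1 — ok.
Parity must change: even → odd — ok.
All four E1 rules are satisfied.

allowed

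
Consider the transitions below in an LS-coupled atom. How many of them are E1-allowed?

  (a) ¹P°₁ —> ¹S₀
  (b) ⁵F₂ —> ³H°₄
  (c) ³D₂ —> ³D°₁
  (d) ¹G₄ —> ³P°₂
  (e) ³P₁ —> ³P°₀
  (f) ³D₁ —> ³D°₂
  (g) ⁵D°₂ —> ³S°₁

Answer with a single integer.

4

(a) allowed
(b) forbidden (ΔS, ΔL, ΔJ fail)
(c) allowed
(d) forbidden (ΔS, ΔL, ΔJ fail)
(e) allowed
(f) allowed
(g) forbidden (parity, ΔS, ΔL fail)
Total allowed: 4 of 7.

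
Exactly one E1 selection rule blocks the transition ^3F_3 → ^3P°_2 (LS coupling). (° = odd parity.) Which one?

the ΔL = 0, ±1 rule

Parity must change: even → odd — satisfied.
ΔS = 0: S: 1 → 1 — satisfied.
ΔL = 0, ±1 (not L=0↔0): L: 3 → 1, ΔL = -2 — violated.
ΔJ = 0, ±1 (not J=0↔0): J: 3 → 2, ΔJ = -1 — satisfied.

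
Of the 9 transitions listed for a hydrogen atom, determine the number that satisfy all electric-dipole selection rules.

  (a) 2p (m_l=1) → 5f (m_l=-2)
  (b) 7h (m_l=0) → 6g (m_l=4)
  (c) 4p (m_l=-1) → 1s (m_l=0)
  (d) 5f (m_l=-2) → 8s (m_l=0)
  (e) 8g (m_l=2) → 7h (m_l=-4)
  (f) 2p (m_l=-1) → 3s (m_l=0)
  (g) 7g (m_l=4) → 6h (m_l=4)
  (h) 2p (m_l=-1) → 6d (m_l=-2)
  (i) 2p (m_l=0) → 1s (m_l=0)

5

(a) forbidden — Δl = +2 (E1 requires Δl = ±1); Δm_l = -3 (E1 requires Δm_l = 0, ±1)
(b) forbidden — Δm_l = +4 (E1 requires Δm_l = 0, ±1)
(c) allowed
(d) forbidden — Δl = -3 (E1 requires Δl = ±1); Δm_l = +2 (E1 requires Δm_l = 0, ±1)
(e) forbidden — Δm_l = -6 (E1 requires Δm_l = 0, ±1)
(f) allowed
(g) allowed
(h) allowed
(i) allowed
Total allowed: 5 of 9.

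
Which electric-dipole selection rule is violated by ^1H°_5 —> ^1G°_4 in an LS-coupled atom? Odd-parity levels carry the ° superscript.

parity

Parity must change: odd → odd — fails.
ΔS = 0: S: 0 → 0 — passes.
ΔJ = 0, ±1 (not J=0↔0): J: 5 → 4, ΔJ = -1 — passes.
ΔL = 0, ±1 (not L=0↔0): L: 5 → 4, ΔL = -1 — passes.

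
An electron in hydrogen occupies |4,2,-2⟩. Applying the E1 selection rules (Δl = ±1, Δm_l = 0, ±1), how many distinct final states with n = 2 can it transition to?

1

E1 requires Δl = ±1, so l_f ∈ {1, 3}; with 0 ≤ l_f ≤ n_f−1 = 1, the allowed l_f values are {1}.
For l_f = 1: m_f ∈ {m_i−1, m_i, m_i+1} ∩ [−1, 1] = {-1} → 1 state.
Total: 1.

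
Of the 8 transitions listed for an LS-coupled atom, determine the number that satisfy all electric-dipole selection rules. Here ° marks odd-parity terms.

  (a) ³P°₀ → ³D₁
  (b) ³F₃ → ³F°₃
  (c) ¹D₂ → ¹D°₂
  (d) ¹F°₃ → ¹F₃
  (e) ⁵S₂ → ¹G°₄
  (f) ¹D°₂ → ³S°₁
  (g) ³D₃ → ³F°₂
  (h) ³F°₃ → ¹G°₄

(a) allowed
(b) allowed
(c) allowed
(d) allowed
(e) forbidden (ΔS, ΔL, ΔJ fail)
(f) forbidden (parity, ΔS, ΔL fail)
(g) allowed
(h) forbidden (parity, ΔS fail)
Total allowed: 5 of 8.

5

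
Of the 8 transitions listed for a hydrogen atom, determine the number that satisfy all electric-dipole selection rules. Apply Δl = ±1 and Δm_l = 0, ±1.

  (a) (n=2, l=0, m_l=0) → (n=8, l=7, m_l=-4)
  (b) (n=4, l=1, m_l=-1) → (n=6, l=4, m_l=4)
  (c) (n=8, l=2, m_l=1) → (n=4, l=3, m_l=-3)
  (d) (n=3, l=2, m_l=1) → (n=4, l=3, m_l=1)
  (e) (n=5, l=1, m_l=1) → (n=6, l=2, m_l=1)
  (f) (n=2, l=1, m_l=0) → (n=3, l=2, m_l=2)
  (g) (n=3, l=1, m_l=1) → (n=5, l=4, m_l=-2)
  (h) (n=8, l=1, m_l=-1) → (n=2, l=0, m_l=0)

(a) forbidden — Δl = +7 (E1 requires Δl = ±1); Δm_l = -4 (E1 requires Δm_l = 0, ±1)
(b) forbidden — Δl = +3 (E1 requires Δl = ±1); Δm_l = +5 (E1 requires Δm_l = 0, ±1)
(c) forbidden — Δm_l = -4 (E1 requires Δm_l = 0, ±1)
(d) allowed
(e) allowed
(f) forbidden — Δm_l = +2 (E1 requires Δm_l = 0, ±1)
(g) forbidden — Δl = +3 (E1 requires Δl = ±1); Δm_l = -3 (E1 requires Δm_l = 0, ±1)
(h) allowed
Total allowed: 3 of 8.

3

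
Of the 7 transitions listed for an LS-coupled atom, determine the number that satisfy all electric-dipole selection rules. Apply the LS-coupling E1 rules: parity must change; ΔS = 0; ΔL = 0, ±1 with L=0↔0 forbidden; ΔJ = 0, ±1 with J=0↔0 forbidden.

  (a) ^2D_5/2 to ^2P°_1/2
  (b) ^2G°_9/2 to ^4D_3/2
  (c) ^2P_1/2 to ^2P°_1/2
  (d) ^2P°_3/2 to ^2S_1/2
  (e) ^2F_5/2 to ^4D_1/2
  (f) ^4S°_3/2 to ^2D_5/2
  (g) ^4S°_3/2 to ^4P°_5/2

2

(a) forbidden (ΔJ fails)
(b) forbidden (ΔS, ΔL, ΔJ fail)
(c) allowed
(d) allowed
(e) forbidden (parity, ΔS, ΔJ fail)
(f) forbidden (ΔS, ΔL fail)
(g) forbidden (parity fails)
Total allowed: 2 of 7.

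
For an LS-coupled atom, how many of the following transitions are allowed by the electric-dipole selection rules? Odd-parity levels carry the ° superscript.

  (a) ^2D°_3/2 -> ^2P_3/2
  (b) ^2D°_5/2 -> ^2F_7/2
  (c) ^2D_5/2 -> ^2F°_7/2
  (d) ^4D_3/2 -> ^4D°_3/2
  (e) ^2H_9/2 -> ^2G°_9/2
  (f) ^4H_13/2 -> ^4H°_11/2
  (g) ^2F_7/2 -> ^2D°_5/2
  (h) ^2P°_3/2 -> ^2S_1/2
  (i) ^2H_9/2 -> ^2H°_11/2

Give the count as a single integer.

9

(a) allowed
(b) allowed
(c) allowed
(d) allowed
(e) allowed
(f) allowed
(g) allowed
(h) allowed
(i) allowed
Total allowed: 9 of 9.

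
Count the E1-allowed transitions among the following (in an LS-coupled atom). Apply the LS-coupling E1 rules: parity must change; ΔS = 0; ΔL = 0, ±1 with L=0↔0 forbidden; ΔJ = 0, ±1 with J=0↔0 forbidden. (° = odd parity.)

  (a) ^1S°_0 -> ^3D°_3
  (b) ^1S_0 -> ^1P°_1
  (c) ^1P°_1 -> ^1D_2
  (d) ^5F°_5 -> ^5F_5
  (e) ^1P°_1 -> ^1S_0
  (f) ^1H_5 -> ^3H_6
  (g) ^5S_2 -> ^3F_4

(a) forbidden (parity, ΔS, ΔL, ΔJ fail)
(b) allowed
(c) allowed
(d) allowed
(e) allowed
(f) forbidden (parity, ΔS fail)
(g) forbidden (parity, ΔS, ΔL, ΔJ fail)
Total allowed: 4 of 7.

4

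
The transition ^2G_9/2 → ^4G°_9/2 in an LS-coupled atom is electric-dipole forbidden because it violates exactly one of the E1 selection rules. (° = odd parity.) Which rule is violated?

Parity must change: even → odd — ok.
ΔS = 0: S: 1/2 → 3/2 — fails.
ΔL = 0, ±1 (not L=0↔0): L: 4 → 4, ΔL = +0 — ok.
ΔJ = 0, ±1 (not J=0↔0): J: 9/2 → 9/2, ΔJ = +0 — ok.

the ΔS = 0 rule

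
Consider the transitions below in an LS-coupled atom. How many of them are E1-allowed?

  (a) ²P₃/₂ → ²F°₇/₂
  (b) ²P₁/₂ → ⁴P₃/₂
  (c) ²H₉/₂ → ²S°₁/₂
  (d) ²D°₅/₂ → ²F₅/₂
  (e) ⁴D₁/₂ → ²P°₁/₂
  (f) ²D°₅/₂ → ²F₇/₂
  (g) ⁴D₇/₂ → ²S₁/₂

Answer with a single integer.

2

(a) forbidden (ΔL, ΔJ fail)
(b) forbidden (parity, ΔS fail)
(c) forbidden (ΔL, ΔJ fail)
(d) allowed
(e) forbidden (ΔS fails)
(f) allowed
(g) forbidden (parity, ΔS, ΔL, ΔJ fail)
Total allowed: 2 of 7.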